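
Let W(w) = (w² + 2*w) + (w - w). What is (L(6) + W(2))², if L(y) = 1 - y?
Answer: 9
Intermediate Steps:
W(w) = w² + 2*w (W(w) = (w² + 2*w) + 0 = w² + 2*w)
(L(6) + W(2))² = ((1 - 1*6) + 2*(2 + 2))² = ((1 - 6) + 2*4)² = (-5 + 8)² = 3² = 9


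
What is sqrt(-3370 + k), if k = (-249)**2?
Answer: sqrt(58631) ≈ 242.14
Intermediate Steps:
k = 62001
sqrt(-3370 + k) = sqrt(-3370 + 62001) = sqrt(58631)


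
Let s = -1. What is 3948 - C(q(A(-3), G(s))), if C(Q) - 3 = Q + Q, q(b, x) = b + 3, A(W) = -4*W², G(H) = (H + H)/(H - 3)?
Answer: 4011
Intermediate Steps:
G(H) = 2*H/(-3 + H) (G(H) = (2*H)/(-3 + H) = 2*H/(-3 + H))
q(b, x) = 3 + b
C(Q) = 3 + 2*Q (C(Q) = 3 + (Q + Q) = 3 + 2*Q)
3948 - C(q(A(-3), G(s))) = 3948 - (3 + 2*(3 - 4*(-3)²)) = 3948 - (3 + 2*(3 - 4*9)) = 3948 - (3 + 2*(3 - 36)) = 3948 - (3 + 2*(-33)) = 3948 - (3 - 66) = 3948 - 1*(-63) = 3948 + 63 = 4011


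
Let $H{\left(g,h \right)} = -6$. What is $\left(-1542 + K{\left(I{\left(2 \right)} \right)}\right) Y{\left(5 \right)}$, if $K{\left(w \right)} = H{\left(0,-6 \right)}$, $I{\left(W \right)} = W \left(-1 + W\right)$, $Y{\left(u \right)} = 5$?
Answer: $-7740$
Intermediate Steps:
$K{\left(w \right)} = -6$
$\left(-1542 + K{\left(I{\left(2 \right)} \right)}\right) Y{\left(5 \right)} = \left(-1542 - 6\right) 5 = \left(-1548\right) 5 = -7740$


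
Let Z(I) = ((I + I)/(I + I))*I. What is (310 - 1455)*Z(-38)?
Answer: 43510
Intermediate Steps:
Z(I) = I (Z(I) = ((2*I)/((2*I)))*I = ((2*I)*(1/(2*I)))*I = 1*I = I)
(310 - 1455)*Z(-38) = (310 - 1455)*(-38) = -1145*(-38) = 43510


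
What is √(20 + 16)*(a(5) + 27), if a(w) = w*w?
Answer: 312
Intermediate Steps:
a(w) = w²
√(20 + 16)*(a(5) + 27) = √(20 + 16)*(5² + 27) = √36*(25 + 27) = 6*52 = 312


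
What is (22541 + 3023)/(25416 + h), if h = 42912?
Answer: 6391/17082 ≈ 0.37414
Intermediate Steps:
(22541 + 3023)/(25416 + h) = (22541 + 3023)/(25416 + 42912) = 25564/68328 = 25564*(1/68328) = 6391/17082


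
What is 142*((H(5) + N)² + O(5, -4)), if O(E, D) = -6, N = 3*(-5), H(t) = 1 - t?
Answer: 50410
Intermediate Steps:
N = -15
142*((H(5) + N)² + O(5, -4)) = 142*(((1 - 1*5) - 15)² - 6) = 142*(((1 - 5) - 15)² - 6) = 142*((-4 - 15)² - 6) = 142*((-19)² - 6) = 142*(361 - 6) = 142*355 = 50410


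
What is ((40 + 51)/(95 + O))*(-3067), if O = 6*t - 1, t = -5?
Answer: -279097/64 ≈ -4360.9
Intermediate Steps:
O = -31 (O = 6*(-5) - 1 = -30 - 1 = -31)
((40 + 51)/(95 + O))*(-3067) = ((40 + 51)/(95 - 31))*(-3067) = (91/64)*(-3067) = -279097/64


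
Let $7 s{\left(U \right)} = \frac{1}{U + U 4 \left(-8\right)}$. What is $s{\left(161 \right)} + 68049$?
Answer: $\frac{2377427912}{34937} \approx 68049.0$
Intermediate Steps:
$s{\left(U \right)} = - \frac{1}{217 U}$ ($s{\left(U \right)} = \frac{1}{7 \left(U + U 4 \left(-8\right)\right)} = \frac{1}{7 \left(U + 4 U \left(-8\right)\right)} = \frac{1}{7 \left(U - 32 U\right)} = \frac{1}{7 \left(- 31 U\right)} = \frac{\left(- \frac{1}{31}\right) \frac{1}{U}}{7} = - \frac{1}{217 U}$)
$s{\left(161 \right)} + 68049 = - \frac{1}{217 \cdot 161} + 68049 = \left(- \frac{1}{217}\right) \frac{1}{161} + 68049 = - \frac{1}{34937} + 68049 = \frac{2377427912}{34937}$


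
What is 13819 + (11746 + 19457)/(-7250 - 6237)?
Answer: 186345650/13487 ≈ 13817.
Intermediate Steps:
13819 + (11746 + 19457)/(-7250 - 6237) = 13819 + 31203/(-13487) = 13819 + 31203*(-1/13487) = 13819 - 31203/13487 = 186345650/13487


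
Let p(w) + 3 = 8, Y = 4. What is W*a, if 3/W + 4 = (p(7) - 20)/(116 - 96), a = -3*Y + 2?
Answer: 120/19 ≈ 6.3158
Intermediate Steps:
p(w) = 5 (p(w) = -3 + 8 = 5)
a = -10 (a = -3*4 + 2 = -12 + 2 = -10)
W = -12/19 (W = 3/(-4 + (5 - 20)/(116 - 96)) = 3/(-4 - 15/20) = 3/(-4 - 15*1/20) = 3/(-4 - ¾) = 3/(-19/4) = 3*(-4/19) = -12/19 ≈ -0.63158)
W*a = -12/19*(-10) = 120/19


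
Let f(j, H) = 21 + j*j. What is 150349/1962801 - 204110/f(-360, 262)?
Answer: -127046308127/84806742807 ≈ -1.4981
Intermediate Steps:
f(j, H) = 21 + j²
150349/1962801 - 204110/f(-360, 262) = 150349/1962801 - 204110/(21 + (-360)²) = 150349*(1/1962801) - 204110/(21 + 129600) = 150349/1962801 - 204110/129621 = -127046308127/84806742807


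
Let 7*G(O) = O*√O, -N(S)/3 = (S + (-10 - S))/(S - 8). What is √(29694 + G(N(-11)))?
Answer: √(525257166 - 210*I*√570)/133 ≈ 172.32 - 0.00082241*I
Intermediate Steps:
N(S) = 30/(-8 + S) (N(S) = -3*(S + (-10 - S))/(S - 8) = -(-30)/(-8 + S) = 30/(-8 + S))
G(O) = O^(3/2)/7 (G(O) = (O*√O)/7 = O^(3/2)/7)
√(29694 + G(N(-11))) = √(29694 + (30/(-8 - 11))^(3/2)/7) = √(29694 + (30/(-19))^(3/2)/7) = √(29694 + (30*(-1/19))^(3/2)/7) = √(29694 + (-30/19)^(3/2)/7) = √(29694 + (-30*I*√570/361)/7) = √(29694 - 30*I*√570/2527)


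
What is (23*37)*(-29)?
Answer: -24679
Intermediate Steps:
(23*37)*(-29) = 851*(-29) = -24679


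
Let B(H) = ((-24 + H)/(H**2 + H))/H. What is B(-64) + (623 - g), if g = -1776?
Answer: 77382155/32256 ≈ 2399.0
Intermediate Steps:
B(H) = (-24 + H)/(H*(H + H**2)) (B(H) = ((-24 + H)/(H + H**2))/H = (-24 + H)/(H*(H + H**2)))
B(-64) + (623 - g) = (-24 - 64)/((-64)**2*(1 - 64)) + (623 - 1*(-1776)) = (1/4096)*(-88)/(-63) + (623 + 1776) = (1/4096)*(-1/63)*(-88) + 2399 = 11/32256 + 2399 = 77382155/32256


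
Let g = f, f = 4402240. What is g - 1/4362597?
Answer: 19205199017279/4362597 ≈ 4.4022e+6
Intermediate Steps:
g = 4402240
g - 1/4362597 = 4402240 - 1/4362597 = 19205199017279/4362597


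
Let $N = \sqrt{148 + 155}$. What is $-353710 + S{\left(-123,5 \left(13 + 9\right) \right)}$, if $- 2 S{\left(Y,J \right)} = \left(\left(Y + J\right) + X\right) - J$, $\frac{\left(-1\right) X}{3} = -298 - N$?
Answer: $- \frac{708191}{2} - \frac{3 \sqrt{303}}{2} \approx -3.5412 \cdot 10^{5}$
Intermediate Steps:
$N = \sqrt{303} \approx 17.407$
$X = 894 + 3 \sqrt{303}$ ($X = - 3 \left(-298 - \sqrt{303}\right) = 894 + 3 \sqrt{303} \approx 946.22$)
$S{\left(Y,J \right)} = -447 - \frac{3 \sqrt{303}}{2} - \frac{Y}{2}$ ($S{\left(Y,J \right)} = - \frac{\left(\left(Y + J\right) + \left(894 + 3 \sqrt{303}\right)\right) - J}{2} = - \frac{\left(\left(J + Y\right) + \left(894 + 3 \sqrt{303}\right)\right) - J}{2} = - \frac{\left(894 + J + Y + 3 \sqrt{303}\right) - J}{2} = - \frac{894 + Y + 3 \sqrt{303}}{2} = -447 - \frac{3 \sqrt{303}}{2} - \frac{Y}{2}$)
$-353710 + S{\left(-123,5 \left(13 + 9\right) \right)} = -353710 - \left(\frac{771}{2} + \frac{3 \sqrt{303}}{2}\right) = - \frac{708191}{2} - \frac{3 \sqrt{303}}{2}$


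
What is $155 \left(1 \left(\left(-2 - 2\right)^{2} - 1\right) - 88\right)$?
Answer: $-11315$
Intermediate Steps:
$155 \left(1 \left(\left(-2 - 2\right)^{2} - 1\right) - 88\right) = 155 \left(1 \left(\left(-4\right)^{2} - 1\right) - 88\right) = 155 \left(1 \left(16 - 1\right) - 88\right) = 155 \left(1 \cdot 15 - 88\right) = 155 \left(15 - 88\right) = 155 \left(-73\right) = -11315$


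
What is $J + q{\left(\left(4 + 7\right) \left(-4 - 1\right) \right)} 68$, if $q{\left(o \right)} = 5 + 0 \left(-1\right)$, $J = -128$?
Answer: $212$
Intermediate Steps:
$q{\left(o \right)} = 5$ ($q{\left(o \right)} = 5 + 0 = 5$)
$J + q{\left(\left(4 + 7\right) \left(-4 - 1\right) \right)} 68 = -128 + 5 \cdot 68 = -128 + 340 = 212$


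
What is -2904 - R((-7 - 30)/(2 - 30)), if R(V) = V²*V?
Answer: -63799261/21952 ≈ -2906.3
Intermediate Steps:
R(V) = V³
-2904 - R((-7 - 30)/(2 - 30)) = -2904 - ((-7 - 30)/(2 - 30))³ = -2904 - (-37/(-28))³ = -2904 - (-37*(-1/28))³ = -2904 - (37/28)³ = -2904 - 1*50653/21952 = -2904 - 50653/21952 = -63799261/21952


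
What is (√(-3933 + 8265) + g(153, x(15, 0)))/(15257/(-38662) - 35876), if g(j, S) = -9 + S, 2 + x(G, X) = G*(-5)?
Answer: 3324932/1387053169 - 1469156*√3/1387053169 ≈ 0.00056254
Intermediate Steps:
x(G, X) = -2 - 5*G (x(G, X) = -2 + G*(-5) = -2 - 5*G)
(√(-3933 + 8265) + g(153, x(15, 0)))/(15257/(-38662) - 35876) = (√(-3933 + 8265) + (-9 + (-2 - 5*15)))/(15257/(-38662) - 35876) = (√4332 + (-9 + (-2 - 75)))/(15257*(-1/38662) - 35876) = (38*√3 + (-9 - 77))/(-15257/38662 - 35876) = (38*√3 - 86)/(-1387053169/38662) = (-86 + 38*√3)*(-38662/1387053169) = 3324932/1387053169 - 1469156*√3/1387053169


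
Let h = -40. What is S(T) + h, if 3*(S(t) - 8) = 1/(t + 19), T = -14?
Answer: -479/15 ≈ -31.933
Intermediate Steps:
S(t) = 8 + 1/(3*(19 + t)) (S(t) = 8 + 1/(3*(t + 19)) = 8 + 1/(3*(19 + t)))
S(T) + h = (457 + 24*(-14))/(3*(19 - 14)) - 40 = (⅓)*(457 - 336)/5 - 40 = (⅓)*(⅕)*121 - 40 = 121/15 - 40 = -479/15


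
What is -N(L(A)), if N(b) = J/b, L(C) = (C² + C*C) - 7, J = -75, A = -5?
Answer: 75/43 ≈ 1.7442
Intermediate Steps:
L(C) = -7 + 2*C² (L(C) = (C² + C²) - 7 = 2*C² - 7 = -7 + 2*C²)
N(b) = -75/b
-N(L(A)) = -(-75)/(-7 + 2*(-5)²) = -(-75)/(-7 + 2*25) = -(-75)/(-7 + 50) = -(-75)/43 = -1*(-75/43) = 75/43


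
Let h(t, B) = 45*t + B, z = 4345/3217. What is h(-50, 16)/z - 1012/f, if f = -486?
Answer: -1744188484/1055835 ≈ -1652.0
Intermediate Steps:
z = 4345/3217 (z = 4345*(1/3217) = 4345/3217 ≈ 1.3506)
h(t, B) = B + 45*t
h(-50, 16)/z - 1012/f = (16 + 45*(-50))/(4345/3217) - 1012/(-486) = (16 - 2250)*(3217/4345) - 1012*(-1/486) = -2234*3217/4345 + 506/243 = -7186778/4345 + 506/243 = -1744188484/1055835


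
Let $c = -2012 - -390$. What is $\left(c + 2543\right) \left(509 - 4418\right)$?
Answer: $-3600189$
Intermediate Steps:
$c = -1622$ ($c = -2012 + 390 = -1622$)
$\left(c + 2543\right) \left(509 - 4418\right) = \left(-1622 + 2543\right) \left(509 - 4418\right) = 921 \left(-3909\right) = -3600189$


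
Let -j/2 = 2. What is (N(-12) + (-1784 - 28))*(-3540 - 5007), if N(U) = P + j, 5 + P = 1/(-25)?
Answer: 389110722/25 ≈ 1.5564e+7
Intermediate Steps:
j = -4 (j = -2*2 = -4)
P = -126/25 (P = -5 + 1/(-25) = -5 - 1/25 = -126/25 ≈ -5.0400)
N(U) = -226/25 (N(U) = -126/25 - 4 = -226/25)
(N(-12) + (-1784 - 28))*(-3540 - 5007) = (-226/25 + (-1784 - 28))*(-3540 - 5007) = (-226/25 - 1812)*(-8547) = -45526/25*(-8547) = 389110722/25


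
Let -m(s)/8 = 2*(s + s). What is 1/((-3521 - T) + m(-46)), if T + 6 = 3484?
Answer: -1/5527 ≈ -0.00018093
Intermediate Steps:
T = 3478 (T = -6 + 3484 = 3478)
m(s) = -32*s (m(s) = -16*(s + s) = -16*2*s = -32*s)
1/((-3521 - T) + m(-46)) = 1/((-3521 - 1*3478) - 32*(-46)) = 1/((-3521 - 3478) + 1472) = 1/(-6999 + 1472) = 1/(-5527) = -1/5527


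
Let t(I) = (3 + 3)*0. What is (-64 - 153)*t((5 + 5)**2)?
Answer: 0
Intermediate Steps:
t(I) = 0 (t(I) = 6*0 = 0)
(-64 - 153)*t((5 + 5)**2) = (-64 - 153)*0 = -217*0 = 0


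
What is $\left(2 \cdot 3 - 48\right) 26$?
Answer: $-1092$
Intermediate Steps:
$\left(2 \cdot 3 - 48\right) 26 = \left(6 - 48\right) 26 = \left(-42\right) 26 = -1092$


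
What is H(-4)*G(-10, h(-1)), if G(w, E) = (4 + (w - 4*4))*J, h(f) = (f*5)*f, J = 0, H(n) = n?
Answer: 0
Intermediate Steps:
h(f) = 5*f² (h(f) = (5*f)*f = 5*f²)
G(w, E) = 0 (G(w, E) = (4 + (w - 4*4))*0 = (4 + (w - 16))*0 = (4 + (-16 + w))*0 = (-12 + w)*0 = 0)
H(-4)*G(-10, h(-1)) = -4*0 = 0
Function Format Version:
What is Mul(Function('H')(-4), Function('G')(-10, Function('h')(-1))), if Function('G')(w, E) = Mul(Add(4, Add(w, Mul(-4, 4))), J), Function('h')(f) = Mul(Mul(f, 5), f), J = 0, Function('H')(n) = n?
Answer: 0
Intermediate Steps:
Function('h')(f) = Mul(5, Pow(f, 2)) (Function('h')(f) = Mul(Mul(5, f), f) = Mul(5, Pow(f, 2)))
Function('G')(w, E) = 0 (Function('G')(w, E) = Mul(Add(4, Add(w, Mul(-4, 4))), 0) = Mul(Add(4, Add(w, -16)), 0) = Mul(Add(4, Add(-16, w)), 0) = Mul(Add(-12, w), 0) = 0)
Mul(Function('H')(-4), Function('G')(-10, Function('h')(-1))) = Mul(-4, 0) = 0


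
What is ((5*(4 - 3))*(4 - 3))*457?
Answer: 2285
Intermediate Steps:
((5*(4 - 3))*(4 - 3))*457 = ((5*1)*1)*457 = (5*1)*457 = 5*457 = 2285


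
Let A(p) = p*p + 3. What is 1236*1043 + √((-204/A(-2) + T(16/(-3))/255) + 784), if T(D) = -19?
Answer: 1289148 + √2404907295/1785 ≈ 1.2892e+6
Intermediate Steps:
A(p) = 3 + p² (A(p) = p² + 3 = 3 + p²)
1236*1043 + √((-204/A(-2) + T(16/(-3))/255) + 784) = 1236*1043 + √((-204/(3 + (-2)²) - 19/255) + 784) = 1289148 + √((-204/(3 + 4) - 19*1/255) + 784) = 1289148 + √((-204/7 - 19/255) + 784) = 1289148 + √(-52153/1785 + 784) = 1289148 + √(1347287/1785) = 1289148 + √2404907295/1785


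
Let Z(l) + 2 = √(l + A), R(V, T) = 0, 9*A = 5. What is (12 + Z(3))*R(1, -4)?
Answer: 0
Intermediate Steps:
A = 5/9 (A = (⅑)*5 = 5/9 ≈ 0.55556)
Z(l) = -2 + √(5/9 + l) (Z(l) = -2 + √(l + 5/9) = -2 + √(5/9 + l))
(12 + Z(3))*R(1, -4) = (12 + (-2 + √(5 + 9*3)/3))*0 = (12 + (-2 + √(5 + 27)/3))*0 = (12 + (-2 + √32/3))*0 = (12 + (-2 + (4*√2)/3))*0 = (12 + (-2 + 4*√2/3))*0 = (10 + 4*√2/3)*0 = 0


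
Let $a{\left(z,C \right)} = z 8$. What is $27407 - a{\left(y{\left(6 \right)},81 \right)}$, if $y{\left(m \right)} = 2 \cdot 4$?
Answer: $27343$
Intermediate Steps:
$y{\left(m \right)} = 8$
$a{\left(z,C \right)} = 8 z$
$27407 - a{\left(y{\left(6 \right)},81 \right)} = 27407 - 8 \cdot 8 = 27407 - 64 = 27343$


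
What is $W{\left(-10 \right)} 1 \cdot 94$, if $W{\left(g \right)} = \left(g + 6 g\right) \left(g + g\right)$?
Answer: $131600$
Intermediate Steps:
$W{\left(g \right)} = 14 g^{2}$ ($W{\left(g \right)} = 7 g 2 g = 14 g^{2}$)
$W{\left(-10 \right)} 1 \cdot 94 = 14 \left(-10\right)^{2} \cdot 1 \cdot 94 = 14 \cdot 100 \cdot 1 \cdot 94 = 1400 \cdot 1 \cdot 94 = 1400 \cdot 94 = 131600$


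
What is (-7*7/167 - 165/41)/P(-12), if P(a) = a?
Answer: 7391/20541 ≈ 0.35982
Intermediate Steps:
(-7*7/167 - 165/41)/P(-12) = (-7*7/167 - 165/41)/(-12) = (-49*1/167 - 165*1/41)*(-1/12) = (-49/167 - 165/41)*(-1/12) = -29564/6847*(-1/12) = 7391/20541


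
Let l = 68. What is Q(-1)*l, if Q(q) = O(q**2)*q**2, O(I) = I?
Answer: 68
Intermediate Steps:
Q(q) = q**4 (Q(q) = q**2*q**2 = q**4)
Q(-1)*l = (-1)**4*68 = 1*68 = 68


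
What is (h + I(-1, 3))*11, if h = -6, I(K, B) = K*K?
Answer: -55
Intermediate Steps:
I(K, B) = K²
(h + I(-1, 3))*11 = (-6 + (-1)²)*11 = (-6 + 1)*11 = -5*11 = -55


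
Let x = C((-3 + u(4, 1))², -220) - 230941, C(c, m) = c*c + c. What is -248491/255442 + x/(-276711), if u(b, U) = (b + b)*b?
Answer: -190652262103/70683611262 ≈ -2.6973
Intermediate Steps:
u(b, U) = 2*b² (u(b, U) = (2*b)*b = 2*b²)
C(c, m) = c + c² (C(c, m) = c² + c = c + c²)
x = 477181 (x = (-3 + 2*4²)²*(1 + (-3 + 2*4²)²) - 230941 = (-3 + 2*16)²*(1 + (-3 + 2*16)²) - 230941 = (-3 + 32)²*(1 + (-3 + 32)²) - 230941 = 29²*(1 + 29²) - 230941 = 841*(1 + 841) - 230941 = 841*842 - 230941 = 708122 - 230941 = 477181)
-248491/255442 + x/(-276711) = -248491/255442 + 477181/(-276711) = -248491*1/255442 + 477181*(-1/276711) = -248491/255442 - 477181/276711 = -190652262103/70683611262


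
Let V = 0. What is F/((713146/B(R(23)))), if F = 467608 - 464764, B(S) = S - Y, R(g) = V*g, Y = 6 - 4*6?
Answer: 25596/356573 ≈ 0.071783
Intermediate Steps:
Y = -18 (Y = 6 - 24 = -18)
R(g) = 0 (R(g) = 0*g = 0)
B(S) = 18 + S (B(S) = S - 1*(-18) = S + 18 = 18 + S)
F = 2844
F/((713146/B(R(23)))) = 2844/((713146/(18 + 0))) = 2844/((713146/18)) = 2844/((713146*(1/18))) = 2844/(356573/9) = 2844*(9/356573) = 25596/356573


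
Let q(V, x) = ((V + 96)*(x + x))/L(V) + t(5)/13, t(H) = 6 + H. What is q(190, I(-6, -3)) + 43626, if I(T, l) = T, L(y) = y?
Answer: 53856847/1235 ≈ 43609.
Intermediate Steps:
q(V, x) = 11/13 + 2*x*(96 + V)/V (q(V, x) = ((V + 96)*(x + x))/V + (6 + 5)/13 = ((96 + V)*(2*x))/V + 11*(1/13) = (2*x*(96 + V))/V + 11/13 = 2*x*(96 + V)/V + 11/13 = 11/13 + 2*x*(96 + V)/V)
q(190, I(-6, -3)) + 43626 = (11/13 + 2*(-6) + 192*(-6)/190) + 43626 = (11/13 - 12 + 192*(-6)*(1/190)) + 43626 = (11/13 - 12 - 576/95) + 43626 = -21263/1235 + 43626 = 53856847/1235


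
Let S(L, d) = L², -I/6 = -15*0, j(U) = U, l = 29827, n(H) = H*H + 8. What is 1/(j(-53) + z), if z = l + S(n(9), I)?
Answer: 1/37695 ≈ 2.6529e-5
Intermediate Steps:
n(H) = 8 + H² (n(H) = H² + 8 = 8 + H²)
I = 0 (I = -(-90)*0 = -6*0 = 0)
z = 37748 (z = 29827 + (8 + 9²)² = 29827 + (8 + 81)² = 29827 + 89² = 29827 + 7921 = 37748)
1/(j(-53) + z) = 1/(-53 + 37748) = 1/37695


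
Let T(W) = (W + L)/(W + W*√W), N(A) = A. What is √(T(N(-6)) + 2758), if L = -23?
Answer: √(2758 + 29/(6 + 6*I*√6)) ≈ 52.523 - 0.0161*I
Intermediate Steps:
T(W) = (-23 + W)/(W + W^(3/2)) (T(W) = (W - 23)/(W + W*√W) = (-23 + W)/(W + W^(3/2)))
√(T(N(-6)) + 2758) = √((-23 - 6)/(-6 + (-6)^(3/2)) + 2758) = √(-29/(-6 - 6*I*√6) + 2758) = √(2758 - 29/(-6 - 6*I*√6))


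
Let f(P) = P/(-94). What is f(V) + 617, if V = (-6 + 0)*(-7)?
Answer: 28978/47 ≈ 616.55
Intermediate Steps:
V = 42 (V = -6*(-7) = 42)
f(P) = -P/94 (f(P) = P*(-1/94) = -P/94)
f(V) + 617 = -1/94*42 + 617 = -21/47 + 617 = 28978/47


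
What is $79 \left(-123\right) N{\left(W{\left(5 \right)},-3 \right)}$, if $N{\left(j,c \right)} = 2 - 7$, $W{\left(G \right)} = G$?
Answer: $48585$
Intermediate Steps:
$N{\left(j,c \right)} = -5$
$79 \left(-123\right) N{\left(W{\left(5 \right)},-3 \right)} = 79 \left(-123\right) \left(-5\right) = \left(-9717\right) \left(-5\right) = 48585$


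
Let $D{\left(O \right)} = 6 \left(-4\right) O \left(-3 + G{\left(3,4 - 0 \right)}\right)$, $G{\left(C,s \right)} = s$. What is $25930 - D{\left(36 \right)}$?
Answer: $26794$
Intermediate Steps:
$D{\left(O \right)} = - 24 O$ ($D{\left(O \right)} = 6 \left(-4\right) O \left(-3 + \left(4 - 0\right)\right) = - 24 O \left(-3 + \left(4 + 0\right)\right) = - 24 O \left(-3 + 4\right) = - 24 O 1 = - 24 O$)
$25930 - D{\left(36 \right)} = 25930 - \left(-24\right) 36 = 25930 - -864 = 25930 + 864 = 26794$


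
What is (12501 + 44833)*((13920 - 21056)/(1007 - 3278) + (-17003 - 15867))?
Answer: -4279446109756/2271 ≈ -1.8844e+9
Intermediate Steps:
(12501 + 44833)*((13920 - 21056)/(1007 - 3278) + (-17003 - 15867)) = 57334*(-7136/(-2271) - 32870) = 57334*(-7136*(-1/2271) - 32870) = 57334*(7136/2271 - 32870) = 57334*(-74640634/2271) = -4279446109756/2271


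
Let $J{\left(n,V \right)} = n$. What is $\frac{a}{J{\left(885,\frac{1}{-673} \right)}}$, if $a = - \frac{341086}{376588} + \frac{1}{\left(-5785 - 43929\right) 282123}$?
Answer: $- \frac{119597225312032}{116860289474800809} \approx -0.0010234$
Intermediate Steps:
$a = - \frac{597986126560160}{660227624151417}$ ($a = \left(-341086\right) \frac{1}{376588} + \frac{1}{-49714} \cdot \frac{1}{282123} = - \frac{170543}{188294} - \frac{1}{14025462822} = - \frac{597986126560160}{660227624151417} \approx -0.90573$)
$\frac{a}{J{\left(885,\frac{1}{-673} \right)}} = - \frac{597986126560160}{660227624151417 \cdot 885} = \left(- \frac{597986126560160}{660227624151417}\right) \frac{1}{885} = - \frac{119597225312032}{116860289474800809}$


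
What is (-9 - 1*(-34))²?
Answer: 625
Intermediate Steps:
(-9 - 1*(-34))² = (-9 + 34)² = 25² = 625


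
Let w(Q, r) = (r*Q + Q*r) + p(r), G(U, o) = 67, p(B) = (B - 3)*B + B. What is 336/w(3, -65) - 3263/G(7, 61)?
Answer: -12915283/265655 ≈ -48.617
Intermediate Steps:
p(B) = B + B*(-3 + B) (p(B) = (-3 + B)*B + B = B*(-3 + B) + B = B + B*(-3 + B))
w(Q, r) = r*(-2 + r) + 2*Q*r (w(Q, r) = (r*Q + Q*r) + r*(-2 + r) = (Q*r + Q*r) + r*(-2 + r) = 2*Q*r + r*(-2 + r) = r*(-2 + r) + 2*Q*r)
336/w(3, -65) - 3263/G(7, 61) = 336/((-65*(-2 - 65 + 2*3))) - 3263/67 = 336/((-65*(-2 - 65 + 6))) - 3263*1/67 = 336/((-65*(-61))) - 3263/67 = 336/3965 - 3263/67 = -12915283/265655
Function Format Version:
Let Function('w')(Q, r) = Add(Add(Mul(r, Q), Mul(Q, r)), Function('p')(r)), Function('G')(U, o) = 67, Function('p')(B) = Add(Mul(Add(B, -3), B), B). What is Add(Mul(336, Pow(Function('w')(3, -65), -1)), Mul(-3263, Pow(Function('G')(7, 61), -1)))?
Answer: Rational(-12915283, 265655) ≈ -48.617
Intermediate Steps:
Function('p')(B) = Add(B, Mul(B, Add(-3, B))) (Function('p')(B) = Add(Mul(Add(-3, B), B), B) = Add(Mul(B, Add(-3, B)), B) = Add(B, Mul(B, Add(-3, B))))
Function('w')(Q, r) = Add(Mul(r, Add(-2, r)), Mul(2, Q, r)) (Function('w')(Q, r) = Add(Add(Mul(r, Q), Mul(Q, r)), Mul(r, Add(-2, r))) = Add(Add(Mul(Q, r), Mul(Q, r)), Mul(r, Add(-2, r))) = Add(Mul(2, Q, r), Mul(r, Add(-2, r))) = Add(Mul(r, Add(-2, r)), Mul(2, Q, r)))
Add(Mul(336, Pow(Function('w')(3, -65), -1)), Mul(-3263, Pow(Function('G')(7, 61), -1))) = Add(Mul(336, Pow(Mul(-65, Add(-2, -65, Mul(2, 3))), -1)), Mul(-3263, Pow(67, -1))) = Add(Mul(336, Pow(Mul(-65, Add(-2, -65, 6)), -1)), Mul(-3263, Rational(1, 67))) = Add(Mul(336, Pow(Mul(-65, -61), -1)), Rational(-3263, 67)) = Add(Mul(336, Pow(3965, -1)), Rational(-3263, 67)) = Add(Mul(336, Rational(1, 3965)), Rational(-3263, 67)) = Add(Rational(336, 3965), Rational(-3263, 67)) = Rational(-12915283, 265655)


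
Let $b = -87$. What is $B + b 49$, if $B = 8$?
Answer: $-4255$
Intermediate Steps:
$B + b 49 = 8 - 4263 = -4255$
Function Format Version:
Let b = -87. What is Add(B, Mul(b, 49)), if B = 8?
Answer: -4255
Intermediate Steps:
Add(B, Mul(b, 49)) = Add(8, Mul(-87, 49)) = Add(8, -4263) = -4255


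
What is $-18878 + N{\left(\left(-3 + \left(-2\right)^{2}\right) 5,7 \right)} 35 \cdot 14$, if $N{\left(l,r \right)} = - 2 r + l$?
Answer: $-23288$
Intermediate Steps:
$N{\left(l,r \right)} = l - 2 r$
$-18878 + N{\left(\left(-3 + \left(-2\right)^{2}\right) 5,7 \right)} 35 \cdot 14 = -18878 + \left(\left(-3 + \left(-2\right)^{2}\right) 5 - 14\right) 35 \cdot 14 = -18878 + \left(\left(-3 + 4\right) 5 - 14\right) 35 \cdot 14 = -18878 + \left(1 \cdot 5 - 14\right) 35 \cdot 14 = -18878 + \left(5 - 14\right) 35 \cdot 14 = -18878 + \left(-9\right) 35 \cdot 14 = -18878 - 4410 = -23288$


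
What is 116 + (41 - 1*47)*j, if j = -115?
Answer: 806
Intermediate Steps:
116 + (41 - 1*47)*j = 116 + (41 - 1*47)*(-115) = 116 + (41 - 47)*(-115) = 116 - 6*(-115) = 116 + 690 = 806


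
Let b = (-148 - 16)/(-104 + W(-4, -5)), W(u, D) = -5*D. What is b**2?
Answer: 26896/6241 ≈ 4.3096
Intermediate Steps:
b = 164/79 (b = (-148 - 16)/(-104 - 5*(-5)) = -164/(-104 + 25) = -164/(-79) = -164*(-1/79) = 164/79 ≈ 2.0760)
b**2 = (164/79)**2 = 26896/6241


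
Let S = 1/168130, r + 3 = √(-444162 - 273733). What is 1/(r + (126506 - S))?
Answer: 3575948460772570/452388501350109498821 - 28267696900*I*√717895/452388501350109498821 ≈ 7.9046e-6 - 5.2943e-8*I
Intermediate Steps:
r = -3 + I*√717895 (r = -3 + √(-444162 - 273733) = -3 + √(-717895) = -3 + I*√717895 ≈ -3.0 + 847.29*I)
S = 1/168130 ≈ 5.9478e-6
1/(r + (126506 - S)) = 1/((-3 + I*√717895) + (126506 - 1*1/168130)) = 1/((-3 + I*√717895) + (126506 - 1/168130)) = 1/((-3 + I*√717895) + 21269453779/168130) = 1/(21268949389/168130 + I*√717895)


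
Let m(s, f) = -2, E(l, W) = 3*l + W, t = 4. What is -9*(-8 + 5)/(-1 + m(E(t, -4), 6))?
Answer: -9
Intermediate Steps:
E(l, W) = W + 3*l
-9*(-8 + 5)/(-1 + m(E(t, -4), 6)) = -9*(-8 + 5)/(-1 - 2) = -(-27)/(-3) = -(-27)*(-1)/3 = -9*1 = -9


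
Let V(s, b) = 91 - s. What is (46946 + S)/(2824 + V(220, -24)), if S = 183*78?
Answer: 12244/539 ≈ 22.716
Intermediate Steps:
S = 14274
(46946 + S)/(2824 + V(220, -24)) = (46946 + 14274)/(2824 + (91 - 1*220)) = 61220/(2824 + (91 - 220)) = 61220/(2824 - 129) = 61220/2695 = 61220*(1/2695) = 12244/539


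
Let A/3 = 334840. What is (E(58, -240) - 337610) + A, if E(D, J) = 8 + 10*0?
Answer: 666918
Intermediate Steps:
E(D, J) = 8 (E(D, J) = 8 + 0 = 8)
A = 1004520 (A = 3*334840 = 1004520)
(E(58, -240) - 337610) + A = (8 - 337610) + 1004520 = -337602 + 1004520 = 666918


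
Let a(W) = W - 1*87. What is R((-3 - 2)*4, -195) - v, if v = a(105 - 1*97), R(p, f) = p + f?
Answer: -136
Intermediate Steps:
a(W) = -87 + W (a(W) = W - 87 = -87 + W)
R(p, f) = f + p
v = -79 (v = -87 + (105 - 1*97) = -87 + (105 - 97) = -87 + 8 = -79)
R((-3 - 2)*4, -195) - v = (-195 + (-3 - 2)*4) - 1*(-79) = (-195 - 5*4) + 79 = (-195 - 20) + 79 = -215 + 79 = -136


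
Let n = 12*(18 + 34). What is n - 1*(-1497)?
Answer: 2121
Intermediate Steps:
n = 624 (n = 12*52 = 624)
n - 1*(-1497) = 624 - 1*(-1497) = 624 + 1497 = 2121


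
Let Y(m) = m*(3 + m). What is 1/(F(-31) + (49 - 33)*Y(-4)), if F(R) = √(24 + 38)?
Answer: 32/2017 - √62/4034 ≈ 0.013913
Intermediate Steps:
F(R) = √62
1/(F(-31) + (49 - 33)*Y(-4)) = 1/(√62 + (49 - 33)*(-4*(3 - 4))) = 1/(√62 + 16*(-4*(-1))) = 1/(√62 + 16*4) = 1/(√62 + 64) = 1/(64 + √62)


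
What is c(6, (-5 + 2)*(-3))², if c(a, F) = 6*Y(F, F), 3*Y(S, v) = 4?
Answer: 64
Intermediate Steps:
Y(S, v) = 4/3 (Y(S, v) = (⅓)*4 = 4/3)
c(a, F) = 8 (c(a, F) = 6*(4/3) = 8)
c(6, (-5 + 2)*(-3))² = 8² = 64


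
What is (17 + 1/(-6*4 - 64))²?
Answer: 2235025/7744 ≈ 288.61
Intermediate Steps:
(17 + 1/(-6*4 - 64))² = (17 + 1/(-24 - 64))² = (17 + 1/(-88))² = (17 - 1/88)² = (1495/88)² = 2235025/7744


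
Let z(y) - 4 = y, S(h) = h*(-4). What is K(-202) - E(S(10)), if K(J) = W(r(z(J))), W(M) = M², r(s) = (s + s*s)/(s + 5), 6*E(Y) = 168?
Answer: 1520425064/37249 ≈ 40818.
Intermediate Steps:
S(h) = -4*h
E(Y) = 28 (E(Y) = (⅙)*168 = 28)
z(y) = 4 + y
r(s) = (s + s²)/(5 + s)
K(J) = (4 + J)²*(5 + J)²/(9 + J)² (K(J) = ((4 + J)*(1 + (4 + J))/(5 + (4 + J)))² = ((4 + J)*(5 + J)/(9 + J))² = (4 + J)²*(5 + J)²/(9 + J)²)
K(-202) - E(S(10)) = (4 - 202)²*(5 - 202)²/(9 - 202)² - 1*28 = (-198)²*(-197)²/(-193)² - 28 = 39204*38809*(1/37249) - 28 = 1521468036/37249 - 28 = 1520425064/37249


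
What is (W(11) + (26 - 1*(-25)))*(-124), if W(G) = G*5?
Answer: -13144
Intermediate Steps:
W(G) = 5*G
(W(11) + (26 - 1*(-25)))*(-124) = (5*11 + (26 - 1*(-25)))*(-124) = (55 + (26 + 25))*(-124) = (55 + 51)*(-124) = 106*(-124) = -13144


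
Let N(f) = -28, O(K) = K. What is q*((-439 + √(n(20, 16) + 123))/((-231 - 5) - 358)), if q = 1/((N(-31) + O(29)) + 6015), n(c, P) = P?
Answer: 439/3573504 - √139/3573504 ≈ 0.00011955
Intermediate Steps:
q = 1/6016 (q = 1/((-28 + 29) + 6015) = 1/(1 + 6015) = 1/6016 ≈ 0.00016622)
q*((-439 + √(n(20, 16) + 123))/((-231 - 5) - 358)) = ((-439 + √(16 + 123))/((-231 - 5) - 358))/6016 = ((-439 + √139)/(-236 - 358))/6016 = ((-439 + √139)/(-594))/6016 = ((-439 + √139)*(-1/594))/6016 = (439/594 - √139/594)/6016 = 439/3573504 - √139/3573504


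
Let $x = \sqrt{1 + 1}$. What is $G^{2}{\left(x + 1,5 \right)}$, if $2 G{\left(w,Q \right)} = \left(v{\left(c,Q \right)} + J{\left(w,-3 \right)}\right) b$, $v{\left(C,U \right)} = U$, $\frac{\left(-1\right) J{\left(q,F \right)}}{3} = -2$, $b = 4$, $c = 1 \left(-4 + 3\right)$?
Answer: $484$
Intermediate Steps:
$c = -1$ ($c = 1 \left(-1\right) = -1$)
$J{\left(q,F \right)} = 6$ ($J{\left(q,F \right)} = \left(-3\right) \left(-2\right) = 6$)
$x = \sqrt{2} \approx 1.4142$
$G{\left(w,Q \right)} = 12 + 2 Q$ ($G{\left(w,Q \right)} = \frac{\left(Q + 6\right) 4}{2} = \frac{\left(6 + Q\right) 4}{2} = \frac{24 + 4 Q}{2} = 12 + 2 Q$)
$G^{2}{\left(x + 1,5 \right)} = \left(12 + 2 \cdot 5\right)^{2} = \left(12 + 10\right)^{2} = 22^{2} = 484$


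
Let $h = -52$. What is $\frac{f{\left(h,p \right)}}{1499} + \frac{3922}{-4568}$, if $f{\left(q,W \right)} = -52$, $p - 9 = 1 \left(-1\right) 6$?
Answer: $- \frac{3058307}{3423716} \approx -0.89327$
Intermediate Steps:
$p = 3$ ($p = 9 + 1 \left(-1\right) 6 = 9 - 6 = 3$)
$\frac{f{\left(h,p \right)}}{1499} + \frac{3922}{-4568} = - \frac{52}{1499} + \frac{3922}{-4568} = \left(-52\right) \frac{1}{1499} + 3922 \left(- \frac{1}{4568}\right) = - \frac{52}{1499} - \frac{1961}{2284} = - \frac{3058307}{3423716}$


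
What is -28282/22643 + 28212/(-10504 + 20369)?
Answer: 359802386/223373195 ≈ 1.6108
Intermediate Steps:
-28282/22643 + 28212/(-10504 + 20369) = -28282*1/22643 + 28212/9865 = -28282/22643 + 28212*(1/9865) = -28282/22643 + 28212/9865 = 359802386/223373195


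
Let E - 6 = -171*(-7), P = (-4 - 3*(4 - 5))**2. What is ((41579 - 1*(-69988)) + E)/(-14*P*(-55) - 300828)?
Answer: -56385/150029 ≈ -0.37583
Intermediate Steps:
P = 1 (P = (-4 - 3*(-1))**2 = (-4 + 3)**2 = (-1)**2 = 1)
E = 1203 (E = 6 - 171*(-7) = 6 + 1197 = 1203)
((41579 - 1*(-69988)) + E)/(-14*P*(-55) - 300828) = ((41579 - 1*(-69988)) + 1203)/(-14*1*(-55) - 300828) = ((41579 + 69988) + 1203)/(-14*(-55) - 300828) = (111567 + 1203)/(770 - 300828) = 112770/(-300058) = 112770*(-1/300058) = -56385/150029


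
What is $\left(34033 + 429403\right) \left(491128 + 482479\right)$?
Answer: $451204533652$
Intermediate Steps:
$\left(34033 + 429403\right) \left(491128 + 482479\right) = 463436 \cdot 973607 = 451204533652$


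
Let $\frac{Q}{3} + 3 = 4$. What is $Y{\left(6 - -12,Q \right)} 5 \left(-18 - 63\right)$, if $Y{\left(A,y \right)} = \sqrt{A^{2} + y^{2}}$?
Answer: $- 1215 \sqrt{37} \approx -7390.6$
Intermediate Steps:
$Q = 3$ ($Q = -9 + 3 \cdot 4 = -9 + 12 = 3$)
$Y{\left(6 - -12,Q \right)} 5 \left(-18 - 63\right) = \sqrt{\left(6 - -12\right)^{2} + 3^{2}} \cdot 5 \left(-18 - 63\right) = \sqrt{\left(6 + 12\right)^{2} + 9} \cdot 5 \left(-81\right) = \sqrt{18^{2} + 9} \cdot 5 \left(-81\right) = \sqrt{324 + 9} \cdot 5 \left(-81\right) = \sqrt{333} \cdot 5 \left(-81\right) = 3 \sqrt{37} \cdot 5 \left(-81\right) = 15 \sqrt{37} \left(-81\right) = - 1215 \sqrt{37}$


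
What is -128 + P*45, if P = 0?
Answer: -128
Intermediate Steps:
-128 + P*45 = -128 + 0*45 = -128 + 0 = -128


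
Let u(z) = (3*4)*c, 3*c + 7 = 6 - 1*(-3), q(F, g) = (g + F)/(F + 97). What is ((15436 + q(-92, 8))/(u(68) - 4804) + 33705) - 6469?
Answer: 163260546/5995 ≈ 27233.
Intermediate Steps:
q(F, g) = (F + g)/(97 + F)
c = 2/3 (c = -7/3 + (6 - 1*(-3))/3 = -7/3 + (6 + 3)/3 = -7/3 + (1/3)*9 = -7/3 + 3 = 2/3 ≈ 0.66667)
u(z) = 8 (u(z) = (3*4)*(2/3) = 12*(2/3) = 8)
((15436 + q(-92, 8))/(u(68) - 4804) + 33705) - 6469 = ((15436 + (-92 + 8)/(97 - 92))/(8 - 4804) + 33705) - 6469 = ((15436 - 84/5)/(-4796) + 33705) - 6469 = ((15436 + (1/5)*(-84))*(-1/4796) + 33705) - 6469 = ((15436 - 84/5)*(-1/4796) + 33705) - 6469 = ((77096/5)*(-1/4796) + 33705) - 6469 = (-19274/5995 + 33705) - 6469 = 202042201/5995 - 6469 = 163260546/5995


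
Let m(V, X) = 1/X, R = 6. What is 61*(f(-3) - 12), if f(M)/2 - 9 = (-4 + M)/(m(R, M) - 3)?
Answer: 3111/5 ≈ 622.20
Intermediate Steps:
f(M) = 18 + 2*(-4 + M)/(-3 + 1/M) (f(M) = 18 + 2*((-4 + M)/(1/M - 3)) = 18 + 2*((-4 + M)/(-3 + 1/M)) = 18 + 2*(-4 + M)/(-3 + 1/M))
61*(f(-3) - 12) = 61*(2*(-9 - 1*(-3)*(-31 - 3))/(-1 + 3*(-3)) - 12) = 61*(2*(-9 - 1*(-3)*(-34))/(-1 - 9) - 12) = 61*(2*(-9 - 102)/(-10) - 12) = 61*(2*(-⅒)*(-111) - 12) = 61*(111/5 - 12) = 61*(51/5) = 3111/5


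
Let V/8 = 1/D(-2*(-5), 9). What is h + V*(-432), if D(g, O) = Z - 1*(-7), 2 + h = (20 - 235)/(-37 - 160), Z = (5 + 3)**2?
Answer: -693541/13987 ≈ -49.585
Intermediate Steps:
Z = 64 (Z = 8**2 = 64)
h = -179/197 (h = -2 + (20 - 235)/(-37 - 160) = -2 - 215/(-197) = -2 - 215*(-1/197) = -2 + 215/197 = -179/197 ≈ -0.90863)
D(g, O) = 71 (D(g, O) = 64 - 1*(-7) = 64 + 7 = 71)
V = 8/71 ≈ 0.11268
h + V*(-432) = -179/197 + (8/71)*(-432) = -179/197 - 3456/71 = -693541/13987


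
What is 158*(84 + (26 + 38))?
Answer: 23384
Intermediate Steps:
158*(84 + (26 + 38)) = 158*(84 + 64) = 158*148 = 23384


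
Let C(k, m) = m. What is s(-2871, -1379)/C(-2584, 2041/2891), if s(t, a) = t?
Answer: -8300061/2041 ≈ -4066.7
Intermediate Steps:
s(-2871, -1379)/C(-2584, 2041/2891) = -2871/(2041/2891) = -2871/(2041*(1/2891)) = -2871/2041/2891 = -2871*2891/2041 = -8300061/2041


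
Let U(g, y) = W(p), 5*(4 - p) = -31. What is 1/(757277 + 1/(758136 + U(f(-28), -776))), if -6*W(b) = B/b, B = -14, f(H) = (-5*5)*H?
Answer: 115994843/87840226722664 ≈ 1.3205e-6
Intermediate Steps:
f(H) = -25*H
p = 51/5 (p = 4 - ⅕*(-31) = 4 + 31/5 = 51/5 ≈ 10.200)
W(b) = 7/(3*b) (W(b) = -(-7)/(3*b) = 7/(3*b))
U(g, y) = 35/153 (U(g, y) = 7/(3*(51/5)) = (7/3)*(5/51) = 35/153)
1/(757277 + 1/(758136 + U(f(-28), -776))) = 1/(757277 + 1/(758136 + 35/153)) = 1/(757277 + 1/(115994843/153)) = 1/(757277 + 153/115994843) = 1/(87840226722664/115994843) = 115994843/87840226722664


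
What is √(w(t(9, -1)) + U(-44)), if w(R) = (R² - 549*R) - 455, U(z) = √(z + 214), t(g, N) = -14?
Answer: √(7427 + √170) ≈ 86.256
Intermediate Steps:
U(z) = √(214 + z)
w(R) = -455 + R² - 549*R
√(w(t(9, -1)) + U(-44)) = √((-455 + (-14)² - 549*(-14)) + √(214 - 44)) = √((-455 + 196 + 7686) + √170) = √(7427 + √170)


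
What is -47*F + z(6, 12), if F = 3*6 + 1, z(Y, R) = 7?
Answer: -886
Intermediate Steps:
F = 19 (F = 18 + 1 = 19)
-47*F + z(6, 12) = -47*19 + 7 = -893 + 7 = -886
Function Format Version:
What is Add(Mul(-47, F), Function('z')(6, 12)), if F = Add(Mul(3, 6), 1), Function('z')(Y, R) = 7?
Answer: -886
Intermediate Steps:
F = 19 (F = Add(18, 1) = 19)
Add(Mul(-47, F), Function('z')(6, 12)) = Add(Mul(-47, 19), 7) = Add(-893, 7) = -886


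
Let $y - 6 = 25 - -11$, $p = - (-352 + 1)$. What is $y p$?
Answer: $14742$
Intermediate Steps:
$p = 351$ ($p = \left(-1\right) \left(-351\right) = 351$)
$y = 42$ ($y = 6 + \left(25 - -11\right) = 6 + \left(25 + 11\right) = 6 + 36 = 42$)
$y p = 42 \cdot 351 = 14742$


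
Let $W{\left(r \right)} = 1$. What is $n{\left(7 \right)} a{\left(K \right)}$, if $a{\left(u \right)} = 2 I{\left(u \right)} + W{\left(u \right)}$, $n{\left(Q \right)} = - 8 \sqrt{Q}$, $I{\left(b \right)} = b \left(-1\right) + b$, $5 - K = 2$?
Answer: $- 8 \sqrt{7} \approx -21.166$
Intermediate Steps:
$K = 3$ ($K = 5 - 2 = 3$)
$I{\left(b \right)} = 0$ ($I{\left(b \right)} = - b + b = 0$)
$a{\left(u \right)} = 1$ ($a{\left(u \right)} = 2 \cdot 0 + 1 = 0 + 1 = 1$)
$n{\left(7 \right)} a{\left(K \right)} = - 8 \sqrt{7} \cdot 1 = - 8 \sqrt{7}$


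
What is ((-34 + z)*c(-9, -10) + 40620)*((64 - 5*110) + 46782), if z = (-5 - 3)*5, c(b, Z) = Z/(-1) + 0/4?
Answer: 1846284480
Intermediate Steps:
c(b, Z) = -Z (c(b, Z) = Z*(-1) + 0*(¼) = -Z + 0 = -Z)
z = -40 (z = -8*5 = -40)
((-34 + z)*c(-9, -10) + 40620)*((64 - 5*110) + 46782) = ((-34 - 40)*(-1*(-10)) + 40620)*((64 - 5*110) + 46782) = (-74*10 + 40620)*((64 - 550) + 46782) = (-740 + 40620)*(-486 + 46782) = 39880*46296 = 1846284480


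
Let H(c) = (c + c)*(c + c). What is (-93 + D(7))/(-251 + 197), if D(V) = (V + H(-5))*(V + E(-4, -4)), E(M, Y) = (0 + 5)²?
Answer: -3331/54 ≈ -61.685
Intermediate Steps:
E(M, Y) = 25 (E(M, Y) = 5² = 25)
H(c) = 4*c² (H(c) = (2*c)*(2*c) = 4*c²)
D(V) = (25 + V)*(100 + V) (D(V) = (V + 4*(-5)²)*(V + 25) = (V + 4*25)*(25 + V) = (V + 100)*(25 + V) = (100 + V)*(25 + V) = (25 + V)*(100 + V))
(-93 + D(7))/(-251 + 197) = (-93 + (2500 + 7² + 125*7))/(-251 + 197) = (-93 + (2500 + 49 + 875))/(-54) = (-93 + 3424)*(-1/54) = 3331*(-1/54) = -3331/54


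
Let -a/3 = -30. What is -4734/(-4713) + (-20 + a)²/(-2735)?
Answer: -676414/859337 ≈ -0.78714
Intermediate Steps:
a = 90 (a = -3*(-30) = 90)
-4734/(-4713) + (-20 + a)²/(-2735) = -4734/(-4713) + (-20 + 90)²/(-2735) = -4734*(-1/4713) + 70²*(-1/2735) = 1578/1571 + 4900*(-1/2735) = 1578/1571 - 980/547 = -676414/859337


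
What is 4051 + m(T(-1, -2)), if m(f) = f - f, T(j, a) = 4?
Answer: 4051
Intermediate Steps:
m(f) = 0
4051 + m(T(-1, -2)) = 4051 + 0 = 4051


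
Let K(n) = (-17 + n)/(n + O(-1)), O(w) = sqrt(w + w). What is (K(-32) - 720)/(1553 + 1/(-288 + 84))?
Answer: -25063168/54174681 + 1666*I*sqrt(2)/54174681 ≈ -0.46264 + 4.349e-5*I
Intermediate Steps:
O(w) = sqrt(2)*sqrt(w) (O(w) = sqrt(2*w) = sqrt(2)*sqrt(w))
K(n) = (-17 + n)/(n + I*sqrt(2)) (K(n) = (-17 + n)/(n + sqrt(2)*sqrt(-1)) = (-17 + n)/(n + sqrt(2)*I) = (-17 + n)/(n + I*sqrt(2)))
(K(-32) - 720)/(1553 + 1/(-288 + 84)) = ((-17 - 32)/(-32 + I*sqrt(2)) - 720)/(1553 + 1/(-288 + 84)) = (-49/(-32 + I*sqrt(2)) - 720)/(1553 + 1/(-204)) = (-49/(-32 + I*sqrt(2)) - 720)/(1553 - 1/204) = (-720 - 49/(-32 + I*sqrt(2)))/(316811/204) = (-720 - 49/(-32 + I*sqrt(2)))*(204/316811) = -146880/316811 - 9996/(316811*(-32 + I*sqrt(2)))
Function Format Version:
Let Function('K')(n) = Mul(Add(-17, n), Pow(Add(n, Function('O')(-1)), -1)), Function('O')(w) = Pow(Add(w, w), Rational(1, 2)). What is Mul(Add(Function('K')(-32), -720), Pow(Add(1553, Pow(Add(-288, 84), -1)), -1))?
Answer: Add(Rational(-25063168, 54174681), Mul(Rational(1666, 54174681), I, Pow(2, Rational(1, 2)))) ≈ Add(-0.46264, Mul(4.3490e-5, I))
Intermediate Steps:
Function('O')(w) = Mul(Pow(2, Rational(1, 2)), Pow(w, Rational(1, 2))) (Function('O')(w) = Pow(Mul(2, w), Rational(1, 2)) = Mul(Pow(2, Rational(1, 2)), Pow(w, Rational(1, 2))))
Function('K')(n) = Mul(Pow(Add(n, Mul(I, Pow(2, Rational(1, 2)))), -1), Add(-17, n)) (Function('K')(n) = Mul(Add(-17, n), Pow(Add(n, Mul(Pow(2, Rational(1, 2)), Pow(-1, Rational(1, 2)))), -1)) = Mul(Add(-17, n), Pow(Add(n, Mul(Pow(2, Rational(1, 2)), I)), -1)) = Mul(Add(-17, n), Pow(Add(n, Mul(I, Pow(2, Rational(1, 2)))), -1)) = Mul(Pow(Add(n, Mul(I, Pow(2, Rational(1, 2)))), -1), Add(-17, n)))
Mul(Add(Function('K')(-32), -720), Pow(Add(1553, Pow(Add(-288, 84), -1)), -1)) = Mul(Add(Mul(Pow(Add(-32, Mul(I, Pow(2, Rational(1, 2)))), -1), Add(-17, -32)), -720), Pow(Add(1553, Pow(Add(-288, 84), -1)), -1)) = Mul(Add(Mul(Pow(Add(-32, Mul(I, Pow(2, Rational(1, 2)))), -1), -49), -720), Pow(Add(1553, Pow(-204, -1)), -1)) = Mul(Add(Mul(-49, Pow(Add(-32, Mul(I, Pow(2, Rational(1, 2)))), -1)), -720), Pow(Add(1553, Rational(-1, 204)), -1)) = Mul(Add(-720, Mul(-49, Pow(Add(-32, Mul(I, Pow(2, Rational(1, 2)))), -1))), Pow(Rational(316811, 204), -1)) = Mul(Add(-720, Mul(-49, Pow(Add(-32, Mul(I, Pow(2, Rational(1, 2)))), -1))), Rational(204, 316811)) = Add(Rational(-146880, 316811), Mul(Rational(-9996, 316811), Pow(Add(-32, Mul(I, Pow(2, Rational(1, 2)))), -1)))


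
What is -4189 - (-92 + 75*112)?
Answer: -12497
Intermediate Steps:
-4189 - (-92 + 75*112) = -4189 - (-92 + 8400) = -4189 - 1*8308 = -4189 - 8308 = -12497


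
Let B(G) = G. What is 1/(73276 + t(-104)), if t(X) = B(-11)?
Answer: 1/73265 ≈ 1.3649e-5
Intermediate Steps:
t(X) = -11
1/(73276 + t(-104)) = 1/(73276 - 11) = 1/73265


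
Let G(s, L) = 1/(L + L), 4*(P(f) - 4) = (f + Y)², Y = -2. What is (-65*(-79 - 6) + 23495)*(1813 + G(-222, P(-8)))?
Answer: 1525799050/29 ≈ 5.2614e+7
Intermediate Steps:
P(f) = 4 + (-2 + f)²/4 (P(f) = 4 + (f - 2)²/4 = 4 + (-2 + f)²/4)
G(s, L) = 1/(2*L)
(-65*(-79 - 6) + 23495)*(1813 + G(-222, P(-8))) = (-65*(-79 - 6) + 23495)*(1813 + 1/(2*(4 + (-2 - 8)²/4))) = (-65*(-85) + 23495)*(1813 + 1/(2*(4 + (¼)*(-10)²))) = (5525 + 23495)*(1813 + 1/(2*(4 + (¼)*100))) = 29020*(1813 + 1/(2*(4 + 25))) = 29020*(1813 + (½)/29) = 29020*(1813 + (½)*(1/29)) = 29020*(1813 + 1/58) = 29020*(105155/58) = 1525799050/29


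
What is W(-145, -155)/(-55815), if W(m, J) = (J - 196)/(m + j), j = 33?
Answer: -117/2083760 ≈ -5.6149e-5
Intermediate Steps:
W(m, J) = (-196 + J)/(33 + m) (W(m, J) = (J - 196)/(m + 33) = (-196 + J)/(33 + m))
W(-145, -155)/(-55815) = ((-196 - 155)/(33 - 145))/(-55815) = (-351/(-112))*(-1/55815) = -1/112*(-351)*(-1/55815) = (351/112)*(-1/55815) = -117/2083760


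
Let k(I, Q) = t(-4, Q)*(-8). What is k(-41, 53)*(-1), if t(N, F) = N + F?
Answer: 392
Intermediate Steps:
t(N, F) = F + N
k(I, Q) = 32 - 8*Q (k(I, Q) = (Q - 4)*(-8) = (-4 + Q)*(-8) = 32 - 8*Q)
k(-41, 53)*(-1) = (32 - 8*53)*(-1) = (32 - 424)*(-1) = -392*(-1) = 392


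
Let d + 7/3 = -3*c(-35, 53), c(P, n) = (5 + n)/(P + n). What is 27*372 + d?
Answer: 10032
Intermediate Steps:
c(P, n) = (5 + n)/(P + n)
d = -12 (d = -7/3 - 3*(5 + 53)/(-35 + 53) = -7/3 - 3*58/18 = -7/3 - 58/6 = -7/3 - 3*29/9 = -7/3 - 29/3 = -12)
27*372 + d = 27*372 - 12 = 10044 - 12 = 10032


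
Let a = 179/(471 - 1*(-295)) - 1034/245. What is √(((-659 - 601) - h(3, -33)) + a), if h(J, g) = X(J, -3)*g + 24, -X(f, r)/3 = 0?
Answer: I*√925774076270/26810 ≈ 35.889*I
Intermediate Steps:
X(f, r) = 0 (X(f, r) = -3*0 = 0)
h(J, g) = 24 (h(J, g) = 0*g + 24 = 0 + 24 = 24)
a = -748189/187670 (a = 179/(471 + 295) - 1034*1/245 = 179/766 - 1034/245 = -748189/187670 ≈ -3.9867)
√(((-659 - 601) - h(3, -33)) + a) = √(((-659 - 601) - 1*24) - 748189/187670) = √((-1260 - 24) - 748189/187670) = √(-1284 - 748189/187670) = √(-241716469/187670) = I*√925774076270/26810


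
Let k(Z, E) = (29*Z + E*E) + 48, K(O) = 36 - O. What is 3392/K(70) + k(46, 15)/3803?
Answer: -6422569/64651 ≈ -99.342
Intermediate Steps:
k(Z, E) = 48 + E² + 29*Z (k(Z, E) = (29*Z + E²) + 48 = (E² + 29*Z) + 48 = 48 + E² + 29*Z)
3392/K(70) + k(46, 15)/3803 = 3392/(36 - 1*70) + (48 + 15² + 29*46)/3803 = 3392/(36 - 70) + (48 + 225 + 1334)*(1/3803) = 3392/(-34) + 1607*(1/3803) = 3392*(-1/34) + 1607/3803 = -1696/17 + 1607/3803 = -6422569/64651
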